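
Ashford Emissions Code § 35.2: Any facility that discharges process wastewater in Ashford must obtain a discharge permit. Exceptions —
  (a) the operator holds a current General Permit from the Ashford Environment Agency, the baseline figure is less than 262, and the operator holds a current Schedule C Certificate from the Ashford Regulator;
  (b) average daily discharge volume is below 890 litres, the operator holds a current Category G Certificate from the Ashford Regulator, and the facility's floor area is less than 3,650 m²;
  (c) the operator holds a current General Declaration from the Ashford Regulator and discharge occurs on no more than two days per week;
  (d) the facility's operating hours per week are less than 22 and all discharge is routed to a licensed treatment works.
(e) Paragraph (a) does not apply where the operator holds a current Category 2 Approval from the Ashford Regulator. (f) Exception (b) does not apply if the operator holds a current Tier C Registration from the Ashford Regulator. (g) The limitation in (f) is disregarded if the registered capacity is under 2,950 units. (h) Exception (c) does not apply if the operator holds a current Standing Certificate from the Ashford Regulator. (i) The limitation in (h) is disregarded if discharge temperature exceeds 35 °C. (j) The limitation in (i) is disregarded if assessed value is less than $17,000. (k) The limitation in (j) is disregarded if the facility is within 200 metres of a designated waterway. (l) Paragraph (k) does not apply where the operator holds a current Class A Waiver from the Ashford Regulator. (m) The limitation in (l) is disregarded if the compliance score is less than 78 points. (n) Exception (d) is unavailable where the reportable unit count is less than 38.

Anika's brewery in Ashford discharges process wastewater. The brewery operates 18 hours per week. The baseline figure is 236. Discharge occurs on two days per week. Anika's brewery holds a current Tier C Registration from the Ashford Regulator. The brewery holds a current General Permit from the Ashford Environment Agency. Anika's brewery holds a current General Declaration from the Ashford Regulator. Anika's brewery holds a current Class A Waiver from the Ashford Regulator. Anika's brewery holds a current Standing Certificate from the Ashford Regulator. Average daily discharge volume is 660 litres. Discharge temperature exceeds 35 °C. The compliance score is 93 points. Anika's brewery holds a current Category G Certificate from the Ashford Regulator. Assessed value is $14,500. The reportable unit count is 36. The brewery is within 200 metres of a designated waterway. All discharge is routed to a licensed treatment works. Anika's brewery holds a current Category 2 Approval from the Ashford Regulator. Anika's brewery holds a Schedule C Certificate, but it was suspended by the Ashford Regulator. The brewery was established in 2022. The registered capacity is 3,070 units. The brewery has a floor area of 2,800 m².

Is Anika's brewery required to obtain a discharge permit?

Yes — Anika's brewery must obtain a discharge permit.

Exception (a) requires that the operator holds a current Schedule C Certificate from the Ashford Regulator; but there is no Schedule C Certificate in force, so (a) is unavailable.
Exception (b): average daily discharge volume is 660 litres, below the 890 litres limit; a current Category G Certificate is held; the facility's floor area is 2,800 m², less than the 3,650 m² limit — every condition holds. However, paragraphs (f)–(g) must be considered: (f) is triggered — a current Tier C Registration is held. (g) does not operate here (the registered capacity is 3,070 units, not under 2,950 units), so (f) stands. So (b) is unavailable.
All of (c)'s requirements are met (a current General Declaration is held; discharge occurs on no more than two days per week). However, paragraphs (h)–(m) must be considered: (h) operates — a current Standing Certificate is held. (i) applies (discharge temperature exceeds 35 °C), but is displaced by (j): (j) is engaged — assessed value is $14,500, less than the $17,000 limit. (k) would limit (j) — the brewery is within 200 m of a designated waterway — but (l) sets (k) aside: (l) is triggered — a current Class A Waiver is held. (m), which would lift (l), is not engaged — the compliance score is 93 points, not less than 78 points. (c) is therefore removed.
Exception (d): the facility's operating hours per week are 18, less than the 22 limit; discharge is routed to a licensed treatment works — every condition holds. But: (n) is engaged — the reportable unit count is 36, less than the 38 limit. (d) is therefore removed.
Every exception is unavailable, so the rule governs.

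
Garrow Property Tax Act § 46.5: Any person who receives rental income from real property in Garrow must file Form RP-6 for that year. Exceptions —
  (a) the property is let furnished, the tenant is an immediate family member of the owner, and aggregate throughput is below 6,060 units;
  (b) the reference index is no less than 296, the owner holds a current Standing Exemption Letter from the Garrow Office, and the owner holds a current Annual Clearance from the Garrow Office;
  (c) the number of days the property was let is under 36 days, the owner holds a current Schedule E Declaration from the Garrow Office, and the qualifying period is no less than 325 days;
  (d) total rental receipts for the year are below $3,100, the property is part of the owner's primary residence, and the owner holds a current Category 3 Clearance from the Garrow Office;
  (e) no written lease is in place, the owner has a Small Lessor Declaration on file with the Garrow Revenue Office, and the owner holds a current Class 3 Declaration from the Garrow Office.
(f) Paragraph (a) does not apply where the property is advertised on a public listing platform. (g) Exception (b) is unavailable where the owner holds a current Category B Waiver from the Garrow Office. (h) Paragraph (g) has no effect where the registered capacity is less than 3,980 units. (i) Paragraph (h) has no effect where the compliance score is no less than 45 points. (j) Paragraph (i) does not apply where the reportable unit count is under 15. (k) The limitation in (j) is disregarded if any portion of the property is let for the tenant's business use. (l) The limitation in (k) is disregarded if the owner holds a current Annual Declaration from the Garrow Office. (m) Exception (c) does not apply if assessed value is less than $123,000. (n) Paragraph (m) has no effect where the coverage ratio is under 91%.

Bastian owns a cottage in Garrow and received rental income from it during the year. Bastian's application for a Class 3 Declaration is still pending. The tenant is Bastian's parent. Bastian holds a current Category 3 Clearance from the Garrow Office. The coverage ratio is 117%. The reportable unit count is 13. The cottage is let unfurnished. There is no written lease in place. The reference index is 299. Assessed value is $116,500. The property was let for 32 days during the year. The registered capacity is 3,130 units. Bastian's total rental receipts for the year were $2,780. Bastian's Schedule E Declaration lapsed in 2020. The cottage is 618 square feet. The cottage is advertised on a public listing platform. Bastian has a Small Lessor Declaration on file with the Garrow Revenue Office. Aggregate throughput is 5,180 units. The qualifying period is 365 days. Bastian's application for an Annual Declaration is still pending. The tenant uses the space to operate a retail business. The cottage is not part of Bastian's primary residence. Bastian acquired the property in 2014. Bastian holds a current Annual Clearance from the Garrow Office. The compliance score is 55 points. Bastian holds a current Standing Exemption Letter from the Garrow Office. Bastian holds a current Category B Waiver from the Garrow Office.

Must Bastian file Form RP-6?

Yes — Bastian must file Form RP-6.

Exception (a) requires that the property is let furnished; but the property is let unfurnished, so (a) is unavailable.
Exception (b) is satisfied on its face — the reference index is 299, meeting the 296 threshold; a current Standing Exemption Letter is held; a current Annual Clearance is held. But applying paragraphs (g)–(l): (g) is triggered — a current Category B Waiver is held. (h) would limit (g) — the registered capacity is 3,130 units, less than the 3,980 units limit — but (i) sets (h) aside: (i) is engaged — the compliance score is 55 points, meeting the 45 points threshold. (j) applies (the reportable unit count is 13, under the 15 limit), but yields to (k): (k) operates against (j): the space is let for business use. (l), which would lift (k), does not operate here — no current Annual Declaration is held. (b) is therefore removed.
Exception (c) requires that the owner holds a current Schedule E Declaration from the Garrow Office; but no current Schedule E Declaration is held, so (c) is unavailable.
Exception (d) does not apply: the cottage is not part of the primary residence.
Exception (e) does not apply: the Class 3 Declaration is not current.
No exception is made out. Bastian falls within the general rule.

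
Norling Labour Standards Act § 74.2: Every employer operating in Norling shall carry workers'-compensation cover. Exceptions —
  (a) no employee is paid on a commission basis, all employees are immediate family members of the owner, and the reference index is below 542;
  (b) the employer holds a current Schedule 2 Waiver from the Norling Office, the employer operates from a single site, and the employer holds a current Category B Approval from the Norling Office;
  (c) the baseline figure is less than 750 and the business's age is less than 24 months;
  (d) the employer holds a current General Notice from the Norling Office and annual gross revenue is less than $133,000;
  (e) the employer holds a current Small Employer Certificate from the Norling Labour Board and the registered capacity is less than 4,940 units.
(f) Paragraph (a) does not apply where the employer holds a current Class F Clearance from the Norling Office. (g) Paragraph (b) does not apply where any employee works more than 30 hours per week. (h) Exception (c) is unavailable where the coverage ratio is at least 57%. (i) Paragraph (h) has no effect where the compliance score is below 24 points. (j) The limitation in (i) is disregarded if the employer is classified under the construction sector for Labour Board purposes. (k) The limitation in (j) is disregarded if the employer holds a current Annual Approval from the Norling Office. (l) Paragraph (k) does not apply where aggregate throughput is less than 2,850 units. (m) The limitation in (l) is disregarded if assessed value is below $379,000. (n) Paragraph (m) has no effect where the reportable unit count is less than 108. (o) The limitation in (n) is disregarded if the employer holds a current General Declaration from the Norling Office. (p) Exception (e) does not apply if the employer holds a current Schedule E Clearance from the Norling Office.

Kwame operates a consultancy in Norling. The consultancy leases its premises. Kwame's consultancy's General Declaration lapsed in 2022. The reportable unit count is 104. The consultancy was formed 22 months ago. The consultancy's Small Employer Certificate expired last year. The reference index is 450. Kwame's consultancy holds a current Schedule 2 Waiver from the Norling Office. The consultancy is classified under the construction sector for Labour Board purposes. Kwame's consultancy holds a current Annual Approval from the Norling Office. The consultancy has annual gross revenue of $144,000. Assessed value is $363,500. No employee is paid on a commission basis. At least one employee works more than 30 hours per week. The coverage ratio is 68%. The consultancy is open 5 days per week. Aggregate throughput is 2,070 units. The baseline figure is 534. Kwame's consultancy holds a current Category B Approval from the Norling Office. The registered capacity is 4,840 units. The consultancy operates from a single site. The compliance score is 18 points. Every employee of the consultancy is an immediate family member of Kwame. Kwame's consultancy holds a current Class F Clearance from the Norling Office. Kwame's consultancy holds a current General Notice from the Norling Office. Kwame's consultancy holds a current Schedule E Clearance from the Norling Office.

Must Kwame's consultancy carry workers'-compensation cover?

Exception (a) is satisfied on its face — no employee is paid on commission; every employee is an immediate family member; the reference index is 450, below the 542 limit. But applying paragraph (f): (f) operates against (a): a current Class F Clearance is held. So (a) is unavailable.
Exception (b)'s conditions are all satisfied: a current Schedule 2 Waiver is held; the employer operates from a single site; a current Category B Approval is held. Turning to paragraph (g): (g) operates against (b): at least one employee exceeds 30 hours/week. (b) is therefore removed.
All of (c)'s requirements are met (the baseline figure is 534, less than the 750 limit; the business's age is 22 months, less than the 24 months limit). Turning to paragraphs (h)–(o): (h) operates against (c): the coverage ratio is 68%, meeting the 57% threshold. (i) would limit (h) — the compliance score is 18 points, below the 24 points limit — but (j) sets (i) aside: (j) operates against (i): the consultancy is classified under the construction sector. (k) applies (a current Annual Approval is held), but yields to (l): (l) operates against (k): aggregate throughput is 2,070 units, less than the 2,850 units limit. (m) would limit (l) — assessed value is $363,500, below the $379,000 limit — but (n) sets (m) aside: (n) operates against (m): the reportable unit count is 104, less than the 108 limit. (o) is inapplicable (the General Declaration is not current), so (n) stands. (c) is therefore removed.
Exception (d) requires that annual gross revenue is less than $133,000; but annual gross revenue is $144,000, not less than $133,000, so (d) is unavailable.
Exception (e) does not apply: the Small Employer Certificate has expired.
None of the exceptions is available; § 74.2 applies in full.

Yes — Kwame's consultancy must carry workers'-compensation cover.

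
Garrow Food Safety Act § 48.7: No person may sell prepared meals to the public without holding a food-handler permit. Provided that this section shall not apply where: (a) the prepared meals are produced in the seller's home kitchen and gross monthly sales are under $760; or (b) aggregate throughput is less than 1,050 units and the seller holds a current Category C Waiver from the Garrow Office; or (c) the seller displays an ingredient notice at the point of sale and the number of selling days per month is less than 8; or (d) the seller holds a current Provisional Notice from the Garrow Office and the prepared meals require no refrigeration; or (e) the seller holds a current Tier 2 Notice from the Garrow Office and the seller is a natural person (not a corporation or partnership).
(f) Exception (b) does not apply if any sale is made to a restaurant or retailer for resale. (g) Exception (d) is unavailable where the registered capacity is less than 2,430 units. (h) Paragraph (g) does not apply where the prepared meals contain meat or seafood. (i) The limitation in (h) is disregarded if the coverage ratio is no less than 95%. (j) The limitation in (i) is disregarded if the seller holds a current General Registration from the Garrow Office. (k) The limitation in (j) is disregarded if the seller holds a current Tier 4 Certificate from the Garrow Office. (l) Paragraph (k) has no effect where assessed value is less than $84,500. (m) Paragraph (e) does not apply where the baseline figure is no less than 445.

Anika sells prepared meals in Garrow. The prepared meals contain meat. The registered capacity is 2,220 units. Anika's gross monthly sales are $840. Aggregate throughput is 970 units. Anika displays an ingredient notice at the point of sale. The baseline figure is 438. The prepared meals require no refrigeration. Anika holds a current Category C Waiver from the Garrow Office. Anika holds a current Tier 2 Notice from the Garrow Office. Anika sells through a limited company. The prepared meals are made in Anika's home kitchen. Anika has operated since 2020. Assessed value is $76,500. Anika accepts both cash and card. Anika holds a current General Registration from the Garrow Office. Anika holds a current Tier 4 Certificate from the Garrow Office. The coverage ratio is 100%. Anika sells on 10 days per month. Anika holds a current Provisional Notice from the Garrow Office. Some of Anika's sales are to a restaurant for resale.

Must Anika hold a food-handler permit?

No — exception (d) applies; Anika is not required to hold a food-handler permit.

Exception (a) fails — gross monthly sales are $840, not under $760.
Exception (b)'s conditions are all satisfied: aggregate throughput is 970 units, less than the 1,050 units limit; a current Category C Waiver is held. However, paragraph (f) must be considered: (f) operates — some sales are to a restaurant for resale. (b) is therefore removed.
Exception (c) requires that the number of selling days per month is less than 8; but the number of selling days per month is 10, not less than 8, so (c) is unavailable.
All of (d)'s requirements are met (a current Provisional Notice is held; the prepared meals are shelf-stable). Applying paragraphs (g)–(l): (g) is engaged (the registered capacity is 2,220 units, less than the 2,430 units limit), but is displaced by (h): (h) operates against (g): the prepared meals contain meat. (i) would limit (h) — the coverage ratio is 100%, meeting the 95% threshold — but (j) sets (i) aside: (j) is engaged — a current General Registration is held. (k) operates (a current Tier 4 Certificate is held), but is displaced by (l): (l) applies — assessed value is $76,500, less than the $84,500 limit. (d) remains available.
Exception (e) fails — the seller operates through a limited company.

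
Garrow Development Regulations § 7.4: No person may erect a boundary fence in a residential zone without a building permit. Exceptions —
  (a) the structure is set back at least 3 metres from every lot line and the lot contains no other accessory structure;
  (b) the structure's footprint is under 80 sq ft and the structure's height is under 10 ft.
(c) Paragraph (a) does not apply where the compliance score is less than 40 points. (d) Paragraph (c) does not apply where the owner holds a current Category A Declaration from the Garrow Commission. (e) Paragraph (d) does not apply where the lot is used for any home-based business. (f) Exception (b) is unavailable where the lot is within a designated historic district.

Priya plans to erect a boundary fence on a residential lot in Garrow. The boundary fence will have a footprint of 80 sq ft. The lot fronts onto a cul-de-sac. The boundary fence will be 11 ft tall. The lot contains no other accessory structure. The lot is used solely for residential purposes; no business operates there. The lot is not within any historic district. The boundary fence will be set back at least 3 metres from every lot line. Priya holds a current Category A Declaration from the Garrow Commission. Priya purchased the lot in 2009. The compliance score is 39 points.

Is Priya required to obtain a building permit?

Exception (a) is satisfied on its face — the setback is at least 3 m on every side; the lot has no other accessory structure. Applying paragraphs (c)–(e): (c) is triggered (the compliance score is 39 points, less than the 40 points limit), but is displaced by (d): (d) operates against (c): a current Category A Declaration is held. (e) is not triggered (the lot is solely residential), so (d) stands. So (a) applies.
Exception (b) does not apply: the structure's footprint is 80 sq ft, not under 80 sq ft.

No — exception (a) applies; Priya does not need a building permit.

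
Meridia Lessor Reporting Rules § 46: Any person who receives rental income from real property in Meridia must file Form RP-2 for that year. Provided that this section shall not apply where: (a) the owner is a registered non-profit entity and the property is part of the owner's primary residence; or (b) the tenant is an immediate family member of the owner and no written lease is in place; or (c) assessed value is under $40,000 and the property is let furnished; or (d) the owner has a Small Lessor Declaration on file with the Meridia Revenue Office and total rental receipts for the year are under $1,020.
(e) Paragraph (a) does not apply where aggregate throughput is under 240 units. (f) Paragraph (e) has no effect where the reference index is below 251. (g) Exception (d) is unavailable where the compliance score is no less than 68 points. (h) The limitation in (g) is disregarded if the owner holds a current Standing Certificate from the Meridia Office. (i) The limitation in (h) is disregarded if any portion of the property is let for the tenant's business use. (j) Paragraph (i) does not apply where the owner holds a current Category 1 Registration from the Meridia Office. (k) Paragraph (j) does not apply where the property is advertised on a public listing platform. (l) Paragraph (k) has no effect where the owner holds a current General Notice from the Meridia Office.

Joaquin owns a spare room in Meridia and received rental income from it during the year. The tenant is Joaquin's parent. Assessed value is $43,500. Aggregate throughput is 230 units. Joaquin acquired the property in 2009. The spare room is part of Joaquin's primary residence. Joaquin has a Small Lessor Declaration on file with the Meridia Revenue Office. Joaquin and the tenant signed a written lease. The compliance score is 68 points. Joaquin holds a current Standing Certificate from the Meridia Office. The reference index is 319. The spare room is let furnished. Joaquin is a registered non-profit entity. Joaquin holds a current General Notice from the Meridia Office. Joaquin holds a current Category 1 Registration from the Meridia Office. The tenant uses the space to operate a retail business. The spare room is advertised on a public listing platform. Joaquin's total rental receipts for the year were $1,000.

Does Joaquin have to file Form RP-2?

No — exception (d) applies; Joaquin is not required to file Form RP-2.

All of (a)'s requirements are met (Joaquin is a registered non-profit; the spare room is part of the primary residence). But applying paragraphs (e)–(f): (e) operates — aggregate throughput is 230 units, under the 240 units limit. (f) is not engaged (the reference index is 319, not below 251), so (e) stands. (a) is therefore removed.
Exception (b) does not apply: a written lease is in place.
Exception (c) requires that assessed value is under $40,000; but assessed value is $43,500, not under $40,000, so (c) is unavailable.
All of (d)'s requirements are met (a Small Lessor Declaration is on file; total rental receipts for the year are $1,000, under the $1,020 limit). Considering the limiting provisions: (g) applies (the compliance score is 68 points, meeting the 68 points threshold), but is set aside by (h): (h) operates against (g): a current Standing Certificate is held. (i) is engaged (the space is let for business use), but is overridden by (j): (j) operates against (i): a current Category 1 Registration is held. (k) would limit (j) — the property is publicly advertised — but (l) sets (k) aside: (l) is triggered — a current General Notice is held. Exception (d) stands.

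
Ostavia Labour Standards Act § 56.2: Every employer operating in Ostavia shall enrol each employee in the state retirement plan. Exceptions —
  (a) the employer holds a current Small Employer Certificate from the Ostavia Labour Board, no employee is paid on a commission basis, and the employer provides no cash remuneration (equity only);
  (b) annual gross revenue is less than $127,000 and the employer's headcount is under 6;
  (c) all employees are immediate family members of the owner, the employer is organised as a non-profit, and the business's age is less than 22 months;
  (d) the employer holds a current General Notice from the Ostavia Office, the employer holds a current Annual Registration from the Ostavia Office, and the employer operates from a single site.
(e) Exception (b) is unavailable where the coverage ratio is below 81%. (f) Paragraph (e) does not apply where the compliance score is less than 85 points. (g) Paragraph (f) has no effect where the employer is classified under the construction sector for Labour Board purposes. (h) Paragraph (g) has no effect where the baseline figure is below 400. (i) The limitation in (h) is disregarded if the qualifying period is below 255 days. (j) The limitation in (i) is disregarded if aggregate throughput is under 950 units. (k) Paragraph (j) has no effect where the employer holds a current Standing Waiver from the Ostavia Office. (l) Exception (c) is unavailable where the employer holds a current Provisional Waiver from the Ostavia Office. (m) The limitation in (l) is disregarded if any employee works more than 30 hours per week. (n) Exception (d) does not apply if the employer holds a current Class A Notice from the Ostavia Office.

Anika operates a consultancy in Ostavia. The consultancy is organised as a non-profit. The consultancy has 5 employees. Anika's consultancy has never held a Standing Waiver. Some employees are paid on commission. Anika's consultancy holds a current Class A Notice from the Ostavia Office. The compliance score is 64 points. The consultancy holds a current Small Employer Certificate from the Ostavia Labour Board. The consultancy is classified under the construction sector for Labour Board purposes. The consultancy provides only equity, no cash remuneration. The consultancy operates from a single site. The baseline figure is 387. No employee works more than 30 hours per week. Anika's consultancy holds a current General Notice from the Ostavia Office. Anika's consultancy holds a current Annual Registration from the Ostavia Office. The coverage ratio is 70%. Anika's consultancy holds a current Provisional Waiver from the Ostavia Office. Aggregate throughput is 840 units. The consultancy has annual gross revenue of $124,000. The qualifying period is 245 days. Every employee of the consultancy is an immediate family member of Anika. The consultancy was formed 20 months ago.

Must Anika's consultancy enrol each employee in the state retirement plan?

No — exception (b) applies; Anika's consultancy is not required to enrol each employee in the state retirement plan.

Exception (a) requires that no employee is paid on a commission basis; but some employees are paid on commission, so (a) is unavailable.
All of (b)'s requirements are met (annual gross revenue is $124,000, less than the $127,000 limit; the employer's headcount is 5, under the 6 limit). Under paragraphs (e)–(k): (e) is engaged (the coverage ratio is 70%, below the 81% limit), but is itself disapplied by (f): (f) operates against (e): the compliance score is 64 points, less than the 85 points limit. (g) applies (the consultancy is classified under the construction sector), but is set aside by (h): (h) operates — the baseline figure is 387, below the 400 limit. (i) would limit (h) — the qualifying period is 245 days, below the 255 days limit — but (j) sets (i) aside: (j) operates against (i): aggregate throughput is 840 units, under the 950 units limit. (k) is not engaged (no current Standing Waiver is held), so (j) stands. Exception (b) stands.
All of (c)'s requirements are met (every employee is an immediate family member; the employer is a non-profit; the business's age is 20 months, less than the 22 months limit). Turning to paragraphs (l)–(m): (l) operates against (c): a current Provisional Waiver is held. (m) does not operate here (no employee exceeds 30 hours/week), so (l) stands. So (c) is unavailable.
Exception (d)'s conditions are all satisfied: a current General Notice is held; a current Annual Registration is held; the employer operates from a single site. But applying paragraph (n): (n) operates against (d): a current Class A Notice is held. (d) is therefore removed.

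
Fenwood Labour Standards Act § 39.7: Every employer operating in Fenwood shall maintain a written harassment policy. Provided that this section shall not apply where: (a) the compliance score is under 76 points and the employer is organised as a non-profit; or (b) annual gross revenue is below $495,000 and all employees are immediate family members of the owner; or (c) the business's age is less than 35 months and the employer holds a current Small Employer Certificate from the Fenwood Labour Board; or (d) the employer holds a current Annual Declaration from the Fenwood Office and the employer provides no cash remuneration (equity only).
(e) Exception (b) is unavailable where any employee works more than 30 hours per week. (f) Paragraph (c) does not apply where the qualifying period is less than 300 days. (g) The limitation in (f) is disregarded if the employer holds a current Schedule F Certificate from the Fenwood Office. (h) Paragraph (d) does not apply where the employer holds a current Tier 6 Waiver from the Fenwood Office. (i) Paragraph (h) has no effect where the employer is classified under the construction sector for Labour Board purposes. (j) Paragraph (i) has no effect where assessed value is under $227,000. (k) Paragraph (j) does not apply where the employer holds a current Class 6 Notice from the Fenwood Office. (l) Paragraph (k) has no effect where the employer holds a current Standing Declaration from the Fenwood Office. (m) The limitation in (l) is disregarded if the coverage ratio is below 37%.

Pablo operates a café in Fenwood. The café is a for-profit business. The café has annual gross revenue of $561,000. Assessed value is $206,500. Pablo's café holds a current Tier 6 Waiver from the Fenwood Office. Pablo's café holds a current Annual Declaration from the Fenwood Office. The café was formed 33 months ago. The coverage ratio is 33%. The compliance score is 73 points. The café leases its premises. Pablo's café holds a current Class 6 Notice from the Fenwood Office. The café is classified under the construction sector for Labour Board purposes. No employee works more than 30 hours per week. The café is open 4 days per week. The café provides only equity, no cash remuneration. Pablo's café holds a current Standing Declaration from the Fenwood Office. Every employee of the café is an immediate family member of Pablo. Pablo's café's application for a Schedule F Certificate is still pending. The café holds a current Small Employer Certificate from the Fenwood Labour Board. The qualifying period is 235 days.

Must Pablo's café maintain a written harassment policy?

Exception (a) fails — the employer is for-profit.
Exception (b) does not apply: annual gross revenue is $561,000, not below $495,000.
All of (c)'s requirements are met (the business's age is 33 months, less than the 35 months limit; a current Small Employer Certificate is held). But: (f) operates — the qualifying period is 235 days, less than the 300 days limit. (g) is not triggered (the Schedule F Certificate is not current), so (f) stands. So (c) is unavailable.
Exception (d)'s conditions are all satisfied: a current Annual Declaration is held; remuneration is equity-only. As to paragraphs (h)–(m): (h) operates (a current Tier 6 Waiver is held), but is overridden by (i): (i) operates — the café is classified under the construction sector. (j) is engaged (assessed value is $206,500, under the $227,000 limit), but is set aside by (k): (k) operates — a current Class 6 Notice is held. (l) would limit (k) — a current Standing Declaration is held — but (m) sets (l) aside: (m) operates against (l): the coverage ratio is 33%, below the 37% limit. So (d) applies.

No — exception (d) applies; Pablo's café is not required to maintain a written harassment policy.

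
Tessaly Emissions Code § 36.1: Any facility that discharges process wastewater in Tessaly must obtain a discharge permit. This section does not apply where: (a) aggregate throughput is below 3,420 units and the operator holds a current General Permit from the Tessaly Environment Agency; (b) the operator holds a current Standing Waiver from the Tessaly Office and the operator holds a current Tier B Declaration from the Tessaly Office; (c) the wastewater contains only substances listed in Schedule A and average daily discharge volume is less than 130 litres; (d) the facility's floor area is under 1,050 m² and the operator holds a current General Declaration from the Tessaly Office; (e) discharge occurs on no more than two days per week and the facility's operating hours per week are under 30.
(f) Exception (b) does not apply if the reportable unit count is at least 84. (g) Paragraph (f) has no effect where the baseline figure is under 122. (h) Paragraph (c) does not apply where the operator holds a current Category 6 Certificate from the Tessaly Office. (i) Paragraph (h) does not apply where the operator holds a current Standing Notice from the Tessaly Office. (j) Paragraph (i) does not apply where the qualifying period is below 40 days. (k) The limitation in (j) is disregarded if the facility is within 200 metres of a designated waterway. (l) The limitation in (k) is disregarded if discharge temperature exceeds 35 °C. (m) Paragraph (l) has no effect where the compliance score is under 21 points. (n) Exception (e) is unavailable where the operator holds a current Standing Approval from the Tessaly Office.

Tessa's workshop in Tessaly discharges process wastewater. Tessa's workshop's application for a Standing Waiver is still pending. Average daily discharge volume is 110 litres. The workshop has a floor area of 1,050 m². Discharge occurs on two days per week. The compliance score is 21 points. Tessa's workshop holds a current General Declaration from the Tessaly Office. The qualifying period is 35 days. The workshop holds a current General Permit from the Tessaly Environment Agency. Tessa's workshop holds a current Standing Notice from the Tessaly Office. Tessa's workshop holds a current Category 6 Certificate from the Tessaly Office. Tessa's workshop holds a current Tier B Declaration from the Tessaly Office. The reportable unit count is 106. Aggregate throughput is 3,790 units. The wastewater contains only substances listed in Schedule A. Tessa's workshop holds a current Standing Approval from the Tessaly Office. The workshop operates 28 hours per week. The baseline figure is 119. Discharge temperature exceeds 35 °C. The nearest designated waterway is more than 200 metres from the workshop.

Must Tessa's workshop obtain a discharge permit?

Exception (a) fails — aggregate throughput is 3,790 units, not below 3,420 units.
Exception (b) fails — the Standing Waiver is not current.
All of (c)'s requirements are met (the wastewater is Schedule-A-only; average daily discharge volume is 110 litres, less than the 130 litres limit). Turning to paragraphs (h)–(m): (h) operates against (c): a current Category 6 Certificate is held. (i) would limit (h) — a current Standing Notice is held — but (j) sets (i) aside: (j) is engaged — the qualifying period is 35 days, below the 40 days limit. (k), which would lift (j), is not engaged — the workshop is more than 200 m from any designated waterway. So (c) is unavailable.
Exception (d) fails — the facility's floor area is 1,050 m², not under 1,050 m².
Exception (e): discharge occurs on no more than two days per week; the facility's operating hours per week are 28, under the 30 limit — every condition holds. But applying paragraph (n): (n) is engaged — a current Standing Approval is held. (e) is therefore removed.
Every exception is unavailable, so the rule governs.

Yes — Tessa's workshop must obtain a discharge permit.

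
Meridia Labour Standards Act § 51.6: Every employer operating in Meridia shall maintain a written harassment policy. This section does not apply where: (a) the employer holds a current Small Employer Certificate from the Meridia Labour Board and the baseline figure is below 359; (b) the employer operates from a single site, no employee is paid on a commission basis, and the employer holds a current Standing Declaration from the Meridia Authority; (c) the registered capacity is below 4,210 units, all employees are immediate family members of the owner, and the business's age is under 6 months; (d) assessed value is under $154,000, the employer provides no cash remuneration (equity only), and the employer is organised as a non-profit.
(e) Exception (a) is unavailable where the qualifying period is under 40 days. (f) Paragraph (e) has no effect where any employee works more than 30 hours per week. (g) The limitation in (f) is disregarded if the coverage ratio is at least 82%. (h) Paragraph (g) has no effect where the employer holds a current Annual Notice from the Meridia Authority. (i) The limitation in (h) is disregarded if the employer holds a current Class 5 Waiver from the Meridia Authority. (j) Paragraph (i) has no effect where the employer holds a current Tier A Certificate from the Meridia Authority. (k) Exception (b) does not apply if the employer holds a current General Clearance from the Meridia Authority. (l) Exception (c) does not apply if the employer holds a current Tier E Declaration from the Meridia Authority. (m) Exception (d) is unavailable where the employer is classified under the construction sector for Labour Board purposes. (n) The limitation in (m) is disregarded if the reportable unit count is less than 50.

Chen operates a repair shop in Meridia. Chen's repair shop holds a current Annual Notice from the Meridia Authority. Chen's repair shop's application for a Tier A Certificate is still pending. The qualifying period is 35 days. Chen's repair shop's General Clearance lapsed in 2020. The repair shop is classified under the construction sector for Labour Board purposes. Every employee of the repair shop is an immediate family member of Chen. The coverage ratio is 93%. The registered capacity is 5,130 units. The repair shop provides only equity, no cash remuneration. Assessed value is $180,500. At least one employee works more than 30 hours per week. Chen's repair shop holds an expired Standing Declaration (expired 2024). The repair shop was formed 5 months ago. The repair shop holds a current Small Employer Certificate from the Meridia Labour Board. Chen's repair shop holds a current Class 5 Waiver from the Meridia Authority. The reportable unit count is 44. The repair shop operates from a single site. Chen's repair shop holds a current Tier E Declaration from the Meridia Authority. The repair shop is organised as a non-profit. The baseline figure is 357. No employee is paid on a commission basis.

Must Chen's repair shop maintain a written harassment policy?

Exception (a)'s conditions are all satisfied: a current Small Employer Certificate is held; the baseline figure is 357, below the 359 limit. Turning to paragraphs (e)–(j): (e) operates against (a): the qualifying period is 35 days, under the 40 days limit. (f) would limit (e) — at least one employee exceeds 30 hours/week — but (g) sets (f) aside: (g) is triggered — the coverage ratio is 93%, meeting the 82% threshold. (h) is triggered (a current Annual Notice is held), but is displaced by (i): (i) is triggered — a current Class 5 Waiver is held. (j) does not operate here (the Tier A Certificate is not current), so (i) stands. (a) is therefore removed.
Exception (b) does not apply: the Standing Declaration is not current.
Exception (c) fails — the registered capacity is 5,130 units, not below 4,210 units.
Exception (d) fails — assessed value is $180,500, not under $154,000.
Every exception is unavailable, so the rule governs.

Yes — Chen's repair shop must maintain a written harassment policy.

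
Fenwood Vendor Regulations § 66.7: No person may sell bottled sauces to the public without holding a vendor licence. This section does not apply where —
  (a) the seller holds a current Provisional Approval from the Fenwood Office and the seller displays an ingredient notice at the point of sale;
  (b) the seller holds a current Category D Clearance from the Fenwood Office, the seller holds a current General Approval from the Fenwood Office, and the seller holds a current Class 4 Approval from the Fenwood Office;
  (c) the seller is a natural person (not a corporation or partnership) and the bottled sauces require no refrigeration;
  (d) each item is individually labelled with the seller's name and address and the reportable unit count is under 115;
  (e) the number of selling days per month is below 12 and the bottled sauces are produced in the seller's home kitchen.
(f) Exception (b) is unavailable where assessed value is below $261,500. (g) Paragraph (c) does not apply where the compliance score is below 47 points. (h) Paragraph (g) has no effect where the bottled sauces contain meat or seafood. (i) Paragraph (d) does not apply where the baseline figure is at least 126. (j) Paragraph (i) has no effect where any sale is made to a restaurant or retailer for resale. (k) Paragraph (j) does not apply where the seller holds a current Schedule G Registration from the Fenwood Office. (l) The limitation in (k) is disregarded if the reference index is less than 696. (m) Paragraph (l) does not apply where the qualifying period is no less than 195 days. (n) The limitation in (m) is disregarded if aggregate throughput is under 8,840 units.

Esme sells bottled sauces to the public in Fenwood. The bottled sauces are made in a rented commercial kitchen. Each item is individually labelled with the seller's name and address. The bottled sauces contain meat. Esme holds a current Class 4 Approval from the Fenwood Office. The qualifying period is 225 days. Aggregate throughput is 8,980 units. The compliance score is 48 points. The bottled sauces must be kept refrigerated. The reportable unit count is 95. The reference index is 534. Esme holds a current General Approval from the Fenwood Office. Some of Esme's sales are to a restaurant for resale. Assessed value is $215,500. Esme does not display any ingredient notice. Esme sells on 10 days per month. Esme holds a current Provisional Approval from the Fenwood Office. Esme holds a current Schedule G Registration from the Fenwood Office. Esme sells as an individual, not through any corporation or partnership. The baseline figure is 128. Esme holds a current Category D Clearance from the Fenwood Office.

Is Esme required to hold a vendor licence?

Exception (a) requires that the seller displays an ingredient notice at the point of sale; but no ingredient notice is displayed, so (a) is unavailable.
All of (b)'s requirements are met (a current Category D Clearance is held; a current General Approval is held; a current Class 4 Approval is held). Turning to paragraph (f): (f) applies — assessed value is $215,500, below the $261,500 limit. (b) is therefore removed.
Exception (c) requires that the bottled sauces require no refrigeration; but the bottled sauces require refrigeration, so (c) is unavailable.
All of (d)'s requirements are met (items are individually labelled; the reportable unit count is 95, under the 115 limit). Turning to paragraphs (i)–(n): (i) is engaged — the baseline figure is 128, meeting the 126 threshold. (j) would limit (i) — some sales are to a restaurant for resale — but (k) sets (j) aside: (k) operates against (j): a current Schedule G Registration is held. (l) applies (the reference index is 534, less than the 696 limit), but yields to (m): (m) is triggered — the qualifying period is 225 days, meeting the 195 days threshold. (n), which would lift (m), is not engaged — aggregate throughput is 8,980 units, not under 8,840 units. So (d) is unavailable.
Exception (e) requires that the bottled sauces are produced in the seller's home kitchen; but the bottled sauces are made in a commercial kitchen, not a home kitchen, so (e) is unavailable.
No exception displaces § 66.7.

Yes — Esme must hold a vendor licence.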